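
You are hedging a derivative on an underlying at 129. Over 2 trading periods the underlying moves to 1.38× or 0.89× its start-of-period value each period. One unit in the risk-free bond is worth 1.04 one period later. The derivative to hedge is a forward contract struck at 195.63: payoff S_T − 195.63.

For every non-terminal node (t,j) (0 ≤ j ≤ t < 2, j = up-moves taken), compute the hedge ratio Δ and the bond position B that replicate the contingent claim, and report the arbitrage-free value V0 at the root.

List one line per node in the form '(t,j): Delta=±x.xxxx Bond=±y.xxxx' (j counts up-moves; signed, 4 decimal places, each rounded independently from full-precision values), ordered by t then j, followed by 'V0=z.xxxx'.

The replicating-portfolio and risk-neutral prices coincide; use p* = (1.04−0.89)/(1.38−0.89) = 0.3061 for the latter.
Terminal values V(2,·): V(2,0)=-93.4491, V(2,1)=-37.1922, V(2,2)=50.0376
  t=1,j=0: stock 114.8100 → up 158.4378 (V=-37.1922), down 102.1809 (V=-93.4491). Price -73.2958; hedge Δ=1.0000, bond B=-188.1058.
  t=1,j=1: stock 178.0200 → up 245.6676 (V=50.0376), down 158.4378 (V=-37.1922). Price -10.0858; hedge Δ=1.0000, bond B=-188.1058.
  t=0,j=0: stock 129.0000 → up 178.0200 (V=-10.0858), down 114.8100 (V=-73.2958). Price -51.8709; hedge Δ=1.0000, bond B=-180.8709.
The time-0 hedge costs -51.8709, which is the no-arbitrage price.

(0,0): Delta=1.0000 Bond=-180.8709
(1,0): Delta=1.0000 Bond=-188.1058
(1,1): Delta=1.0000 Bond=-188.1058
V0=-51.8709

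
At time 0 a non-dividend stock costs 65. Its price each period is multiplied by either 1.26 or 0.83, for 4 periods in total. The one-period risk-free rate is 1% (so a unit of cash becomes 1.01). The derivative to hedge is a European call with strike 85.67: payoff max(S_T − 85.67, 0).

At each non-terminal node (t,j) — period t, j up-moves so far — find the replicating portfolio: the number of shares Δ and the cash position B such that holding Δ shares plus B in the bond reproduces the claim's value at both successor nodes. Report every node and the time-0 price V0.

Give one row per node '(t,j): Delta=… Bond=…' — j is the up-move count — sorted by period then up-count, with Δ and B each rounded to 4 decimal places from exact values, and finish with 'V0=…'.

(0,0): Delta=0.3786 Bond=-18.6531
(1,0): Delta=0.1648 Bond=-7.3045
(1,1): Delta=0.5742 Bond=-34.8607
(2,0): Delta=0.0000 Bond=0.0000
(2,1): Delta=0.3155 Bond=-17.6241
(2,2): Delta=0.8109 Bond=-59.6331
(3,0): Delta=0.0000 Bond=0.0000
(3,1): Delta=0.0000 Bond=0.0000
(3,2): Delta=0.6041 Bond=-42.5230
(3,3): Delta=1.0000 Bond=-84.8218
V0=5.9538

Under the risk-neutral measure, an up-move has probability p* = (R−d)/(u−d) = 0.4186 and values discount at R = 1.01.
Payoff layer (t=4): V(4,0)=0.0000, V(4,1)=0.0000, V(4,2)=0.0000, V(4,3)=22.2503, V(4,4)=78.1608
  t=3,j=0: stock 37.1662 → up 46.8294 (V=0.0000), down 30.8479 (V=0.0000). Price 0.0000; hedge Δ=0.0000, bond B=0.0000.
  t=3,j=1: stock 56.4209 → up 71.0903 (V=0.0000), down 46.8294 (V=0.0000). Price 0.0000; hedge Δ=0.0000, bond B=0.0000.
  t=3,j=2: stock 85.6510 → up 107.9203 (V=22.2503), down 71.0903 (V=0.0000). Price 9.2219; hedge Δ=0.6041, bond B=-42.5230.
  t=3,j=3: stock 130.0244 → up 163.8308 (V=78.1608), down 107.9203 (V=22.2503). Price 45.2027; hedge Δ=1.0000, bond B=-84.8218.
  t=2,j=0: stock 44.7785 → up 56.4209 (V=0.0000), down 37.1662 (V=0.0000). Price 0.0000; hedge Δ=0.0000, bond B=0.0000.
  t=2,j=1: stock 67.9770 → up 85.6510 (V=9.2219), down 56.4209 (V=0.0000). Price 3.8221; hedge Δ=0.3155, bond B=-17.6241.
  t=2,j=2: stock 103.1940 → up 130.0244 (V=45.2027), down 85.6510 (V=9.2219). Price 24.0432; hedge Δ=0.8109, bond B=-59.6331.
  t=1,j=0: stock 53.9500 → up 67.9770 (V=3.8221), down 44.7785 (V=0.0000). Price 1.5841; hedge Δ=0.1648, bond B=-7.3045.
  t=1,j=1: stock 81.9000 → up 103.1940 (V=24.0432), down 67.9770 (V=3.8221). Price 12.1651; hedge Δ=0.5742, bond B=-34.8607.
  t=0,j=0: stock 65.0000 → up 81.9000 (V=12.1651), down 53.9500 (V=1.5841). Price 5.9538; hedge Δ=0.3786, bond B=-18.6531.
Root portfolio cost Δ·65+B reproduces V0=5.9538.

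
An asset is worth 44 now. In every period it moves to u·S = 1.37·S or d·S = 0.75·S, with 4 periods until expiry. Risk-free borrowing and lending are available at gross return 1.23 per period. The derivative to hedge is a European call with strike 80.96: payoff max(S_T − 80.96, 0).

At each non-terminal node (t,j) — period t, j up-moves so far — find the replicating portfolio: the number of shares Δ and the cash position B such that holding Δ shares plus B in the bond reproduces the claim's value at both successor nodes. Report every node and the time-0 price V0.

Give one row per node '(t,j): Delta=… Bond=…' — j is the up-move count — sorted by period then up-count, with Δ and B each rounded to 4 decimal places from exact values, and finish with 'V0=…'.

Since d<R<u, set p* = (R−d)/(u−d) = 0.7742; price each node as the discounted p*-expectation of its children.
Terminal values V(4,·): V(4,0)=0.0000, V(4,1)=0.0000, V(4,2)=0.0000, V(4,3)=3.8946, V(4,4)=74.0412
  t=3,j=0: stock 18.5625 → up 25.4306 (V=0.0000), down 13.9219 (V=0.0000). Price 0.0000; hedge Δ=0.0000, bond B=0.0000.
  t=3,j=1: stock 33.9075 → up 46.4533 (V=0.0000), down 25.4306 (V=0.0000). Price 0.0000; hedge Δ=0.0000, bond B=0.0000.
  t=3,j=2: stock 61.9377 → up 84.8546 (V=3.8946), down 46.4533 (V=0.0000). Price 2.4514; hedge Δ=0.1014, bond B=-3.8303.
  t=3,j=3: stock 113.1395 → up 155.0012 (V=74.0412), down 84.8546 (V=3.8946). Price 47.3184; hedge Δ=1.0000, bond B=-65.8211.
  t=2,j=0: stock 24.7500 → up 33.9075 (V=0.0000), down 18.5625 (V=0.0000). Price 0.0000; hedge Δ=0.0000, bond B=0.0000.
  t=2,j=1: stock 45.2100 → up 61.9377 (V=2.4514), down 33.9075 (V=0.0000). Price 1.5430; hedge Δ=0.0875, bond B=-2.4109.
  t=2,j=2: stock 82.5836 → up 113.1395 (V=47.3184), down 61.9377 (V=2.4514). Price 30.2334; hedge Δ=0.8763, bond B=-42.1327.
  t=1,j=0: stock 33.0000 → up 45.2100 (V=1.5430), down 24.7500 (V=0.0000). Price 0.9712; hedge Δ=0.0754, bond B=-1.5175.
  t=1,j=1: stock 60.2800 → up 82.5836 (V=30.2334), down 45.2100 (V=1.5430). Price 19.3130; hedge Δ=0.7677, bond B=-26.9620.
  t=0,j=0: stock 44.0000 → up 60.2800 (V=19.3130), down 33.0000 (V=0.9712). Price 12.3344; hedge Δ=0.6724, bond B=-17.2492.
Self-financing check: at every node Δ·S+B equals the discounted successor values.

(0,0): Delta=0.6724 Bond=-17.2492
(1,0): Delta=0.0754 Bond=-1.5175
(1,1): Delta=0.7677 Bond=-26.9620
(2,0): Delta=0.0000 Bond=0.0000
(2,1): Delta=0.0875 Bond=-2.4109
(2,2): Delta=0.8763 Bond=-42.1327
(3,0): Delta=0.0000 Bond=0.0000
(3,1): Delta=0.0000 Bond=0.0000
(3,2): Delta=0.1014 Bond=-3.8303
(3,3): Delta=1.0000 Bond=-65.8211
V0=12.3344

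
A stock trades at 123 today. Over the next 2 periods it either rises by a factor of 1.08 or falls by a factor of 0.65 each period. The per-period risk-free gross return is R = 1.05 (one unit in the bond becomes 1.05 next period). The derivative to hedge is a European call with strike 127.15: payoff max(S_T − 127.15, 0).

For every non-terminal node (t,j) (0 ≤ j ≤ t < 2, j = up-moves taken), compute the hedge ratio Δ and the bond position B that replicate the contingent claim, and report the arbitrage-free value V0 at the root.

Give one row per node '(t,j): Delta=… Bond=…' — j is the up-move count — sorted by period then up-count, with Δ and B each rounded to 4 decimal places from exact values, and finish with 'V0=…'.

(0,0): Delta=0.2733 Bond=-20.8115
(1,0): Delta=0.0000 Bond=0.0000
(1,1): Delta=0.2857 Bond=-23.4910
V0=12.8071

No-arbitrage ⇒ martingale measure with p* = (R−d)/(u−d) = 0.9302.
Terminal payoffs: V(2,0)=0.0000, V(2,1)=0.0000, V(2,2)=16.3172
  t=1,j=0: stock 79.9500 → up 86.3460 (V=0.0000), down 51.9675 (V=0.0000). Price 0.0000; hedge Δ=0.0000, bond B=0.0000.
  t=1,j=1: stock 132.8400 → up 143.4672 (V=16.3172), down 86.3460 (V=0.0000). Price 14.4560; hedge Δ=0.2857, bond B=-23.4910.
  t=0,j=0: stock 123.0000 → up 132.8400 (V=14.4560), down 79.9500 (V=0.0000). Price 12.8071; hedge Δ=0.2733, bond B=-20.8115.
Root portfolio cost Δ·123+B reproduces V0=12.8071.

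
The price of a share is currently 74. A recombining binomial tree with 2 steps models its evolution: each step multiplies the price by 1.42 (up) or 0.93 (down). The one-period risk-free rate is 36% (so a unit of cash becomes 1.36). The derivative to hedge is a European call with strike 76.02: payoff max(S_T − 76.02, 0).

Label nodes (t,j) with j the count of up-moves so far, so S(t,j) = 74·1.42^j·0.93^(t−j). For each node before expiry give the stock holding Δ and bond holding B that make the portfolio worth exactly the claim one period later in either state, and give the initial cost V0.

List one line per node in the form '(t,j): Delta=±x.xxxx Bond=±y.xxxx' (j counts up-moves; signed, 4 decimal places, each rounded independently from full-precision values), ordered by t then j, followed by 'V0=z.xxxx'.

Since d<R<u, set p* = (R−d)/(u−d) = 0.8776; price each node as the discounted p*-expectation of its children.
Payoff layer (t=2): V(2,0)=0.0000, V(2,1)=21.7044, V(2,2)=73.1936
(1,0): S=68.8200. Δ = (V_up−V_dn)/(S_up−S_dn) = (21.7044−0.0000)/(97.7244−64.0026) = 0.6436. V = [p*·21.7044 + (1−p*)·0.0000]/1.36 = 14.0049. B = V − Δ·S = -30.2898.
(1,1): S=105.0800. Δ = (V_up−V_dn)/(S_up−S_dn) = (73.1936−21.7044)/(149.2136−97.7244) = 1.0000. V = [p*·73.1936 + (1−p*)·21.7044]/1.36 = 49.1829. B = V − Δ·S = -55.8971.
(0,0): S=74.0000. Δ = (V_up−V_dn)/(S_up−S_dn) = (49.1829−14.0049)/(105.0800−68.8200) = 0.9702. V = [p*·49.1829 + (1−p*)·14.0049]/1.36 = 32.9966. B = V − Δ·S = -38.7952.
The time-0 hedge costs 32.9966, which is the no-arbitrage price.

(0,0): Delta=0.9702 Bond=-38.7952
(1,0): Delta=0.6436 Bond=-30.2898
(1,1): Delta=1.0000 Bond=-55.8971
V0=32.9966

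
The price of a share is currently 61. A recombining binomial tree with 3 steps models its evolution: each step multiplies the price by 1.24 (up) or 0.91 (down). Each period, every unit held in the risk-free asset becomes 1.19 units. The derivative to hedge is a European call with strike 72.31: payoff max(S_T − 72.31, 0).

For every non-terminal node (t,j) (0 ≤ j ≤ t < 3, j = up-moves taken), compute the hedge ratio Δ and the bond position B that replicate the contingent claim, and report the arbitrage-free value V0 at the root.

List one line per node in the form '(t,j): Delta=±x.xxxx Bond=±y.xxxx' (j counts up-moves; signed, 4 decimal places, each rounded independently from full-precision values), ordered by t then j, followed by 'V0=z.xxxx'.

(0,0): Delta=0.8993 Bond=-36.3794
(1,0): Delta=0.5076 Bond=-21.5490
(1,1): Delta=0.9507 Bond=-47.1740
(2,0): Delta=0.0000 Bond=0.0000
(2,1): Delta=0.5742 Bond=-30.2225
(2,2): Delta=1.0000 Bond=-60.7647
V0=18.4799

Risk-neutral probability p* = (R−d)/(u−d) = (1.19−0.91)/(1.24−0.91) = 0.8485.
Terminal payoffs: V(3,0)=0.0000, V(3,1)=0.0000, V(3,2)=13.0422, V(3,3)=43.9941
  t=2,j=0: stock 50.5141 → up 62.6375 (V=0.0000), down 45.9678 (V=0.0000). Price 0.0000; hedge Δ=0.0000, bond B=0.0000.
  t=2,j=1: stock 68.8324 → up 85.3522 (V=13.0422), down 62.6375 (V=0.0000). Price 9.2992; hedge Δ=0.5742, bond B=-30.2225.
  t=2,j=2: stock 93.7936 → up 116.3041 (V=43.9941), down 85.3522 (V=13.0422). Price 33.0289; hedge Δ=1.0000, bond B=-60.7647.
  t=1,j=0: stock 55.5100 → up 68.8324 (V=9.2992), down 50.5141 (V=0.0000). Price 6.6305; hedge Δ=0.5076, bond B=-21.5490.
  t=1,j=1: stock 75.6400 → up 93.7936 (V=33.0289), down 68.8324 (V=9.2992). Price 24.7340; hedge Δ=0.9507, bond B=-47.1740.
  t=0,j=0: stock 61.0000 → up 75.6400 (V=24.7340), down 55.5100 (V=6.6305). Price 18.4799; hedge Δ=0.8993, bond B=-36.3794.
Each (Δ,B) replicates both successor values, so the strategy is self-financing and V0 is arbitrage-free.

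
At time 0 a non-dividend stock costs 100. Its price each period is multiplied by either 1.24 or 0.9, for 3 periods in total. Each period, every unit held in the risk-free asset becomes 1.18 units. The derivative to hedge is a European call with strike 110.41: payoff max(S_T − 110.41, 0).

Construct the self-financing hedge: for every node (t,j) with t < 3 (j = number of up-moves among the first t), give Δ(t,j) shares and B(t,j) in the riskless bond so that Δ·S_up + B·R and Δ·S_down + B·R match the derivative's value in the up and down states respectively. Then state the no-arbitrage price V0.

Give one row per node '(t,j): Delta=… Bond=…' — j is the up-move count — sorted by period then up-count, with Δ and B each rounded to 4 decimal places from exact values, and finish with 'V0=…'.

(0,0): Delta=0.9207 Bond=-58.6738
(1,0): Delta=0.6380 Bond=-43.7959
(1,1): Delta=0.9646 Bond=-74.6864
(2,0): Delta=0.0000 Bond=0.0000
(2,1): Delta=0.7372 Bond=-62.7532
(2,2): Delta=1.0000 Bond=-93.5678
V0=33.3934

No-arbitrage ⇒ martingale measure with p* = (R−d)/(u−d) = 0.8235.
At expiry t=3: V(3,0)=0.0000, V(3,1)=0.0000, V(3,2)=27.9740, V(3,3)=80.2524
(2,0): S=81.0000. Δ = (V_up−V_dn)/(S_up−S_dn) = (0.0000−0.0000)/(100.4400−72.9000) = 0.0000. V = [p*·0.0000 + (1−p*)·0.0000]/1.18 = 0.0000. B = V − Δ·S = 0.0000.
(2,1): S=111.6000. Δ = (V_up−V_dn)/(S_up−S_dn) = (27.9740−0.0000)/(138.3840−100.4400) = 0.7372. V = [p*·27.9740 + (1−p*)·0.0000]/1.18 = 19.5232. B = V − Δ·S = -62.7532.
(2,2): S=153.7600. Δ = (V_up−V_dn)/(S_up−S_dn) = (80.2524−27.9740)/(190.6624−138.3840) = 1.0000. V = [p*·80.2524 + (1−p*)·27.9740]/1.18 = 60.1922. B = V − Δ·S = -93.5678.
(1,0): S=90.0000. Δ = (V_up−V_dn)/(S_up−S_dn) = (19.5232−0.0000)/(111.6000−81.0000) = 0.6380. V = [p*·19.5232 + (1−p*)·0.0000]/1.18 = 13.6254. B = V − Δ·S = -43.7959.
(1,1): S=124.0000. Δ = (V_up−V_dn)/(S_up−S_dn) = (60.1922−19.5232)/(153.7600−111.6000) = 0.9646. V = [p*·60.1922 + (1−p*)·19.5232]/1.18 = 44.9282. B = V − Δ·S = -74.6864.
(0,0): S=100.0000. Δ = (V_up−V_dn)/(S_up−S_dn) = (44.9282−13.6254)/(124.0000−90.0000) = 0.9207. V = [p*·44.9282 + (1−p*)·13.6254]/1.18 = 33.3934. B = V − Δ·S = -58.6738.
The time-0 hedge costs 33.3934, which is the no-arbitrage price.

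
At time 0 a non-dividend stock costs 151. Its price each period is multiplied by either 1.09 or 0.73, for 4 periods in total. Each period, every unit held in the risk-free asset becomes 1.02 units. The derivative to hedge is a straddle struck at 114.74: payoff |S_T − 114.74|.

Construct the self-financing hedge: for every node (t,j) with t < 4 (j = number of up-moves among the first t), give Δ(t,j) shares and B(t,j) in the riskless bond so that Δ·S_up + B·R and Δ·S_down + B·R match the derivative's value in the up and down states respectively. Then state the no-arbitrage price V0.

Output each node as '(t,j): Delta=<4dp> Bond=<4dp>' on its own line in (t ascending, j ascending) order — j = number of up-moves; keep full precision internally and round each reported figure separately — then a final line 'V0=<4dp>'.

No-arbitrage ⇒ martingale measure with p* = (R−d)/(u−d) = 0.8056.
At expiry t=4: V(4,0)=71.8587, V(4,1)=50.7117, V(4,2)=19.1361, V(4,3)=28.0110, V(4,4)=98.4088
Node (3,0) S=58.7416: V=(p*·50.7117+(1−p*)·71.8587)/1.02=53.7486; Δ=(50.7117−71.8587)/(64.0283−42.8813)=-1.0000; B=V−Δ·S=112.4902
Node (3,1) S=87.7100: V=(p*·19.1361+(1−p*)·50.7117)/1.02=24.7802; Δ=(19.1361−50.7117)/(95.6039−64.0283)=-1.0000; B=V−Δ·S=112.4902
Node (3,2) S=130.9643: V=(p*·28.0110+(1−p*)·19.1361)/1.02=25.7700; Δ=(28.0110−19.1361)/(142.7510−95.6039)=0.1882; B=V−Δ·S=1.1173
Node (3,3) S=195.5494: V=(p*·98.4088+(1−p*)·28.0110)/1.02=83.0592; Δ=(98.4088−28.0110)/(213.1488−142.7510)=1.0000; B=V−Δ·S=-112.4902
Node (2,0) S=80.4679: V=(p*·24.7802+(1−p*)·53.7486)/1.02=29.8166; Δ=(24.7802−53.7486)/(87.7100−58.7416)=-1.0000; B=V−Δ·S=110.2845
Node (2,1) S=120.1507: V=(p*·25.7700+(1−p*)·24.7802)/1.02=25.0760; Δ=(25.7700−24.7802)/(130.9643−87.7100)=0.0229; B=V−Δ·S=22.3266
Node (2,2) S=179.4031: V=(p*·83.0592+(1−p*)·25.7700)/1.02=70.5094; Δ=(83.0592−25.7700)/(195.5494−130.9643)=0.8870; B=V−Δ·S=-88.6273
Node (1,0) S=110.2300: V=(p*·25.0760+(1−p*)·29.8166)/1.02=25.4880; Δ=(25.0760−29.8166)/(120.1507−80.4679)=-0.1195; B=V−Δ·S=38.6564
Node (1,1) S=164.5900: V=(p*·70.5094+(1−p*)·25.0760)/1.02=60.4658; Δ=(70.5094−25.0760)/(179.4031−120.1507)=0.7668; B=V−Δ·S=-65.7382
Node (0,0) S=151.0000: V=(p*·60.4658+(1−p*)·25.4880)/1.02=52.6123; Δ=(60.4658−25.4880)/(164.5900−110.2300)=0.6434; B=V−Δ·S=-44.5483
Each (Δ,B) replicates both successor values, so the strategy is self-financing and V0 is arbitrage-free.

(0,0): Delta=0.6434 Bond=-44.5483
(1,0): Delta=-0.1195 Bond=38.6564
(1,1): Delta=0.7668 Bond=-65.7382
(2,0): Delta=-1.0000 Bond=110.2845
(2,1): Delta=0.0229 Bond=22.3266
(2,2): Delta=0.8870 Bond=-88.6273
(3,0): Delta=-1.0000 Bond=112.4902
(3,1): Delta=-1.0000 Bond=112.4902
(3,2): Delta=0.1882 Bond=1.1173
(3,3): Delta=1.0000 Bond=-112.4902
V0=52.6123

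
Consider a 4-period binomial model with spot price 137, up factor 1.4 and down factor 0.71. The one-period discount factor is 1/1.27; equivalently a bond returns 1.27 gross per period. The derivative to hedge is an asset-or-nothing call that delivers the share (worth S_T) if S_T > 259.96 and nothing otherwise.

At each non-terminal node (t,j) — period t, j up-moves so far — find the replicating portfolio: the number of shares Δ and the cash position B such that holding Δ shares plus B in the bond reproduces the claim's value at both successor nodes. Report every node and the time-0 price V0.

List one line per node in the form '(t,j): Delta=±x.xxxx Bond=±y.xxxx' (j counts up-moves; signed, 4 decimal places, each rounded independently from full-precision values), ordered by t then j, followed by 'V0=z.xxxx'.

(0,0): Delta=1.2293 Bond=-39.3053
(1,0): Delta=1.6241 Bond=-88.3159
(1,1): Delta=1.1828 Bond=-41.0038
(2,0): Delta=0.0000 Bond=0.0000
(2,1): Delta=1.8153 Bond=-138.1986
(2,2): Delta=1.1084 Bond=-32.0818
(3,0): Delta=0.0000 Bond=0.0000
(3,1): Delta=0.0000 Bond=0.0000
(3,2): Delta=2.0290 Bond=-216.2562
(3,3): Delta=1.0000 Bond=0.0000
V0=129.1107

Under the risk-neutral measure, an up-move has probability p* = (R−d)/(u−d) = 0.8116 and values discount at R = 1.27.
At expiry t=4: V(4,0)=0.0000, V(4,1)=0.0000, V(4,2)=0.0000, V(4,3)=266.9089, V(4,4)=526.2992
  t=3,j=0: stock 49.0338 → up 68.6473 (V=0.0000), down 34.8140 (V=0.0000). Price 0.0000; hedge Δ=0.0000, bond B=0.0000.
  t=3,j=1: stock 96.6864 → up 135.3609 (V=0.0000), down 68.6473 (V=0.0000). Price 0.0000; hedge Δ=0.0000, bond B=0.0000.
  t=3,j=2: stock 190.6492 → up 266.9089 (V=266.9089), down 135.3609 (V=0.0000). Price 170.5683; hedge Δ=2.0290, bond B=-216.2562.
  t=3,j=3: stock 375.9280 → up 526.2992 (V=526.2992), down 266.9089 (V=266.9089). Price 375.9280; hedge Δ=1.0000, bond B=0.0000.
  t=2,j=0: stock 69.0617 → up 96.6864 (V=0.0000), down 49.0338 (V=0.0000). Price 0.0000; hedge Δ=0.0000, bond B=0.0000.
  t=2,j=1: stock 136.1780 → up 190.6492 (V=170.5683), down 96.6864 (V=0.0000). Price 109.0017; hedge Δ=1.8153, bond B=-138.1986.
  t=2,j=2: stock 268.5200 → up 375.9280 (V=375.9280), down 190.6492 (V=170.5683). Price 265.5410; hedge Δ=1.1084, bond B=-32.0818.
  t=1,j=0: stock 97.2700 → up 136.1780 (V=109.0017), down 69.0617 (V=0.0000). Price 69.6576; hedge Δ=1.6241, bond B=-88.3159.
  t=1,j=1: stock 191.8000 → up 268.5200 (V=265.5410), down 136.1780 (V=109.0017). Price 185.8646; hedge Δ=1.1828, bond B=-41.0038.
  t=0,j=0: stock 137.0000 → up 191.8000 (V=185.8646), down 97.2700 (V=69.6576). Price 129.1107; hedge Δ=1.2293, bond B=-39.3053.
Each (Δ,B) replicates both successor values, so the strategy is self-financing and V0 is arbitrage-free.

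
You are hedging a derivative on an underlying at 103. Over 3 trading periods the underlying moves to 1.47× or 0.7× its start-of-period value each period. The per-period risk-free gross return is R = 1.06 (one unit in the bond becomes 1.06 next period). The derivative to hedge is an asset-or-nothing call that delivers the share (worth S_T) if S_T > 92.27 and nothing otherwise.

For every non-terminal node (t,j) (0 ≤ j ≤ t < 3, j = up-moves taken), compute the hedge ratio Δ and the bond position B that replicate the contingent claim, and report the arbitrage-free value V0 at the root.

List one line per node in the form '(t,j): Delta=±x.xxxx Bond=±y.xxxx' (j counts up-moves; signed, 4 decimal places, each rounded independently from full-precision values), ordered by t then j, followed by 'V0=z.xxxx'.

Under the risk-neutral measure, an up-move has probability p* = (R−d)/(u−d) = 0.4675 and values discount at R = 1.06.
Terminal values V(3,·): V(3,0)=0.0000, V(3,1)=0.0000, V(3,2)=155.8009, V(3,3)=327.1819
(2,0): S=50.4700. Δ = (V_up−V_dn)/(S_up−S_dn) = (0.0000−0.0000)/(74.1909−35.3290) = 0.0000. V = [p*·0.0000 + (1−p*)·0.0000]/1.06 = 0.0000. B = V − Δ·S = 0.0000.
(2,1): S=105.9870. Δ = (V_up−V_dn)/(S_up−S_dn) = (155.8009−0.0000)/(155.8009−74.1909) = 1.9091. V = [p*·155.8009 + (1−p*)·0.0000]/1.06 = 68.7188. B = V − Δ·S = -133.6200.
(2,2): S=222.5727. Δ = (V_up−V_dn)/(S_up−S_dn) = (327.1819−155.8009)/(327.1819−155.8009) = 1.0000. V = [p*·327.1819 + (1−p*)·155.8009]/1.06 = 222.5727. B = V − Δ·S = 0.0000.
(1,0): S=72.1000. Δ = (V_up−V_dn)/(S_up−S_dn) = (68.7188−0.0000)/(105.9870−50.4700) = 1.2378. V = [p*·68.7188 + (1−p*)·0.0000]/1.06 = 30.3097. B = V − Δ·S = -58.9355.
(1,1): S=151.4100. Δ = (V_up−V_dn)/(S_up−S_dn) = (222.5727−68.7188)/(222.5727−105.9870) = 1.3197. V = [p*·222.5727 + (1−p*)·68.7188]/1.06 = 132.6892. B = V − Δ·S = -67.1210.
(0,0): S=103.0000. Δ = (V_up−V_dn)/(S_up−S_dn) = (132.6892−30.3097)/(151.4100−72.1000) = 1.2909. V = [p*·132.6892 + (1−p*)·30.3097]/1.06 = 73.7504. B = V − Δ·S = -59.2099.
Each (Δ,B) replicates both successor values, so the strategy is self-financing and V0 is arbitrage-free.

(0,0): Delta=1.2909 Bond=-59.2099
(1,0): Delta=1.2378 Bond=-58.9355
(1,1): Delta=1.3197 Bond=-67.1210
(2,0): Delta=0.0000 Bond=0.0000
(2,1): Delta=1.9091 Bond=-133.6200
(2,2): Delta=1.0000 Bond=0.0000
V0=73.7504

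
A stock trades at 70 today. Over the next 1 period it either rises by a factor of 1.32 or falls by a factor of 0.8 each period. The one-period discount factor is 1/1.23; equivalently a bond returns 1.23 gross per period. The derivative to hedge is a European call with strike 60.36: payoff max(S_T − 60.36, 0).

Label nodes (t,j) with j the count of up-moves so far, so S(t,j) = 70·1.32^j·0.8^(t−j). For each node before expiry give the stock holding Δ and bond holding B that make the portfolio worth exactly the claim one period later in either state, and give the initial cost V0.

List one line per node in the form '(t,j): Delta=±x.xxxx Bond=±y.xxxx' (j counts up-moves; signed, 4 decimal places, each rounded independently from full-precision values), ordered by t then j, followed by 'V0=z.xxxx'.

Under the risk-neutral measure, an up-move has probability p* = (R−d)/(u−d) = 0.8269 and values discount at R = 1.23.
At expiry t=1: V(1,0)=0.0000, V(1,1)=32.0400
  t=0,j=0: stock 70.0000 → up 92.4000 (V=32.0400), down 56.0000 (V=0.0000). Price 21.5403; hedge Δ=0.8802, bond B=-40.0750.
Check: Δ(0,0)·S0 + B(0,0) = 21.5403 = V0.

(0,0): Delta=0.8802 Bond=-40.0750
V0=21.5403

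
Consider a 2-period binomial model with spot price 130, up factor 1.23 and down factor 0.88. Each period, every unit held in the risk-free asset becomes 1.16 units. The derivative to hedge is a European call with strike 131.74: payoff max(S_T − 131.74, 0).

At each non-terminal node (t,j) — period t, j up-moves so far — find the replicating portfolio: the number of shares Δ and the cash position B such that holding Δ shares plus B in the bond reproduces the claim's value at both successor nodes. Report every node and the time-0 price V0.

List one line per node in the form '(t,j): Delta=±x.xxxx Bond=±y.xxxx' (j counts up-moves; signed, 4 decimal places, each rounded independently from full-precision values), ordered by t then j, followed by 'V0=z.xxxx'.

(0,0): Delta=0.8823 Bond=-81.6763
(1,0): Delta=0.2241 Bond=-19.4467
(1,1): Delta=1.0000 Bond=-113.5690
V0=33.0193

Risk-neutral probability p* = (R−d)/(u−d) = (1.16−0.88)/(1.23−0.88) = 0.8000.
Payoff layer (t=2): V(2,0)=0.0000, V(2,1)=8.9720, V(2,2)=64.9370
(1,0): S=114.4000. Δ = (V_up−V_dn)/(S_up−S_dn) = (8.9720−0.0000)/(140.7120−100.6720) = 0.2241. V = [p*·8.9720 + (1−p*)·0.0000]/1.16 = 6.1876. B = V − Δ·S = -19.4467.
(1,1): S=159.9000. Δ = (V_up−V_dn)/(S_up−S_dn) = (64.9370−8.9720)/(196.6770−140.7120) = 1.0000. V = [p*·64.9370 + (1−p*)·8.9720]/1.16 = 46.3310. B = V − Δ·S = -113.5690.
(0,0): S=130.0000. Δ = (V_up−V_dn)/(S_up−S_dn) = (46.3310−6.1876)/(159.9000−114.4000) = 0.8823. V = [p*·46.3310 + (1−p*)·6.1876]/1.16 = 33.0193. B = V − Δ·S = -81.6763.
Check: Δ(0,0)·S0 + B(0,0) = 33.0193 = V0.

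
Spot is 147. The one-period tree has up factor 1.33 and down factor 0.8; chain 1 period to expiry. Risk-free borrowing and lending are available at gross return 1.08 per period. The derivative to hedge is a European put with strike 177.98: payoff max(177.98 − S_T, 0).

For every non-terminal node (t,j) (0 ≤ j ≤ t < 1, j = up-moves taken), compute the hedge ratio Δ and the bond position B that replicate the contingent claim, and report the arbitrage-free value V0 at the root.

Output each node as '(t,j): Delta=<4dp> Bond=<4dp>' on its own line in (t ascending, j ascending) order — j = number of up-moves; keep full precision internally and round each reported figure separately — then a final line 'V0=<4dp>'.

(0,0): Delta=-0.7750 Bond=140.2959
V0=26.3714

No-arbitrage ⇒ martingale measure with p* = (R−d)/(u−d) = 0.5283.
At expiry t=1: V(1,0)=60.3800, V(1,1)=0.0000
Node (0,0) S=147.0000: V=(p*·0.0000+(1−p*)·60.3800)/1.08=26.3714; Δ=(0.0000−60.3800)/(195.5100−117.6000)=-0.7750; B=V−Δ·S=140.2959
Self-financing check: at every node Δ·S+B equals the discounted successor values.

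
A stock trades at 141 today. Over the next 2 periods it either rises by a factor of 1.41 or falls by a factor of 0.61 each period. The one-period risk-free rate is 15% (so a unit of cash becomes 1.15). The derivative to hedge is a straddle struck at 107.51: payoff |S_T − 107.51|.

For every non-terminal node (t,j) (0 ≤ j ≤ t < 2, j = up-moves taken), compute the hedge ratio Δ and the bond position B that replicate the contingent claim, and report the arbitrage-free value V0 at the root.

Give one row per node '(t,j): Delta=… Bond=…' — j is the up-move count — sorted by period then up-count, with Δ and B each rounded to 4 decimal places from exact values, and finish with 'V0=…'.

(0,0): Delta=0.7242 Bond=-33.6108
(1,0): Delta=-0.5999 Bond=75.2346
(1,1): Delta=1.0000 Bond=-93.4870
V0=68.4995

The replicating-portfolio and risk-neutral prices coincide; use p* = (1.15−0.61)/(1.41−0.61) = 0.6750 for the latter.
Payoff layer (t=2): V(2,0)=55.0439, V(2,1)=13.7641, V(2,2)=172.8121
  t=1,j=0: stock 86.0100 → up 121.2741 (V=13.7641), down 52.4661 (V=55.0439). Price 23.6348; hedge Δ=-0.5999, bond B=75.2346.
  t=1,j=1: stock 198.8100 → up 280.3221 (V=172.8121), down 121.2741 (V=13.7641). Price 105.3230; hedge Δ=1.0000, bond B=-93.4870.
  t=0,j=0: stock 141.0000 → up 198.8100 (V=105.3230), down 86.0100 (V=23.6348). Price 68.4995; hedge Δ=0.7242, bond B=-33.6108.
The time-0 hedge costs 68.4995, which is the no-arbitrage price.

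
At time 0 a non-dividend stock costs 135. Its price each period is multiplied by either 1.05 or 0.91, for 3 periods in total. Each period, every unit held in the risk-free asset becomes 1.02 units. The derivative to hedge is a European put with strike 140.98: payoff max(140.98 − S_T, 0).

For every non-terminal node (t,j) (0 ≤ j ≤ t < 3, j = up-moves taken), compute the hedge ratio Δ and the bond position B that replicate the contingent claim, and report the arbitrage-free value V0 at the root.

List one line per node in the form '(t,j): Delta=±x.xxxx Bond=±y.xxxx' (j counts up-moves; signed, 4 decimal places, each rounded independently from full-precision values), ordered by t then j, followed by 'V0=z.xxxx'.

Since d<R<u, set p* = (R−d)/(u−d) = 0.7857; price each node as the discounted p*-expectation of its children.
Terminal values V(3,·): V(3,0)=39.2479, V(3,1)=23.5968, V(3,2)=5.5379, V(3,3)=0.0000
(2,0): S=111.7935. Δ = (V_up−V_dn)/(S_up−S_dn) = (23.5968−39.2479)/(117.3832−101.7321) = -1.0000. V = [p*·23.5968 + (1−p*)·39.2479]/1.02 = 26.4222. B = V − Δ·S = 138.2157.
(2,1): S=128.9925. Δ = (V_up−V_dn)/(S_up−S_dn) = (5.5379−23.5968)/(135.4421−117.3832) = -1.0000. V = [p*·5.5379 + (1−p*)·23.5968]/1.02 = 9.2232. B = V − Δ·S = 138.2157.
(2,2): S=148.8375. Δ = (V_up−V_dn)/(S_up−S_dn) = (0.0000−5.5379)/(156.2794−135.4421) = -0.2658. V = [p*·0.0000 + (1−p*)·5.5379]/1.02 = 1.1634. B = V − Δ·S = 40.7197.
(1,0): S=122.8500. Δ = (V_up−V_dn)/(S_up−S_dn) = (9.2232−26.4222)/(128.9925−111.7935) = -1.0000. V = [p*·9.2232 + (1−p*)·26.4222]/1.02 = 12.6556. B = V − Δ·S = 135.5056.
(1,1): S=141.7500. Δ = (V_up−V_dn)/(S_up−S_dn) = (1.1634−9.2232)/(148.8375−128.9925) = -0.4061. V = [p*·1.1634 + (1−p*)·9.2232]/1.02 = 2.8338. B = V − Δ·S = 60.4036.
(0,0): S=135.0000. Δ = (V_up−V_dn)/(S_up−S_dn) = (2.8338−12.6556)/(141.7500−122.8500) = -0.5197. V = [p*·2.8338 + (1−p*)·12.6556]/1.02 = 4.8417. B = V − Δ·S = 74.9969.
The time-0 hedge costs 4.8417, which is the no-arbitrage price.

(0,0): Delta=-0.5197 Bond=74.9969
(1,0): Delta=-1.0000 Bond=135.5056
(1,1): Delta=-0.4061 Bond=60.4036
(2,0): Delta=-1.0000 Bond=138.2157
(2,1): Delta=-1.0000 Bond=138.2157
(2,2): Delta=-0.2658 Bond=40.7197
V0=4.8417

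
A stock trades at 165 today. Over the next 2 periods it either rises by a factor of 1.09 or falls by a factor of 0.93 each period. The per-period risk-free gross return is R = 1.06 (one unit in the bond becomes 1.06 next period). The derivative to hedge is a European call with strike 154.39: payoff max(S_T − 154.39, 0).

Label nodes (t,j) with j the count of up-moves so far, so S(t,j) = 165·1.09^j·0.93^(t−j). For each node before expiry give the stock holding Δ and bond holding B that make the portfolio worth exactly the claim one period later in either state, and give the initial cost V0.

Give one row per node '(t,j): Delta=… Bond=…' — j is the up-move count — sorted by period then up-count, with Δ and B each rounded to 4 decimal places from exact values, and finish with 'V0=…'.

Under the risk-neutral measure, an up-move has probability p* = (R−d)/(u−d) = 0.8125 and values discount at R = 1.06.
Payoff layer (t=2): V(2,0)=0.0000, V(2,1)=12.8705, V(2,2)=41.6465
(1,0): S=153.4500. Δ = (V_up−V_dn)/(S_up−S_dn) = (12.8705−0.0000)/(167.2605−142.7085) = 0.5242. V = [p*·12.8705 + (1−p*)·0.0000]/1.06 = 9.8654. B = V − Δ·S = -70.5753.
(1,1): S=179.8500. Δ = (V_up−V_dn)/(S_up−S_dn) = (41.6465−12.8705)/(196.0365−167.2605) = 1.0000. V = [p*·41.6465 + (1−p*)·12.8705]/1.06 = 34.1991. B = V − Δ·S = -145.6509.
(0,0): S=165.0000. Δ = (V_up−V_dn)/(S_up−S_dn) = (34.1991−9.8654)/(179.8500−153.4500) = 0.9217. V = [p*·34.1991 + (1−p*)·9.8654]/1.06 = 27.9590. B = V − Δ·S = -124.1267.
The time-0 hedge costs 27.9590, which is the no-arbitrage price.

(0,0): Delta=0.9217 Bond=-124.1267
(1,0): Delta=0.5242 Bond=-70.5753
(1,1): Delta=1.0000 Bond=-145.6509
V0=27.9590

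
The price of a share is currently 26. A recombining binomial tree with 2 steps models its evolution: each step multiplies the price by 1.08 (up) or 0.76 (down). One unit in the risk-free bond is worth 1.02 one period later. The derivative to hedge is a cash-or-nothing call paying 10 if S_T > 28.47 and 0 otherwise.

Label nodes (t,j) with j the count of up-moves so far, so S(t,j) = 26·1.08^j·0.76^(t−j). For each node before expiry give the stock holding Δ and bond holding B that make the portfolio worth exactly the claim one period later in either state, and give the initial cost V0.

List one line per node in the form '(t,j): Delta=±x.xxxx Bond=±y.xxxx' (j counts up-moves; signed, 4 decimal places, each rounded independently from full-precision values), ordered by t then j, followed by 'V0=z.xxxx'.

Since d<R<u, set p* = (R−d)/(u−d) = 0.8125; price each node as the discounted p*-expectation of its children.
Terminal values V(2,·): V(2,0)=0.0000, V(2,1)=0.0000, V(2,2)=10.0000
  t=1,j=0: stock 19.7600 → up 21.3408 (V=0.0000), down 15.0176 (V=0.0000). Price 0.0000; hedge Δ=0.0000, bond B=0.0000.
  t=1,j=1: stock 28.0800 → up 30.3264 (V=10.0000), down 21.3408 (V=0.0000). Price 7.9657; hedge Δ=1.1129, bond B=-23.2843.
  t=0,j=0: stock 26.0000 → up 28.0800 (V=7.9657), down 19.7600 (V=0.0000). Price 6.3452; hedge Δ=0.9574, bond B=-18.5476.
The time-0 hedge costs 6.3452, which is the no-arbitrage price.

(0,0): Delta=0.9574 Bond=-18.5476
(1,0): Delta=0.0000 Bond=0.0000
(1,1): Delta=1.1129 Bond=-23.2843
V0=6.3452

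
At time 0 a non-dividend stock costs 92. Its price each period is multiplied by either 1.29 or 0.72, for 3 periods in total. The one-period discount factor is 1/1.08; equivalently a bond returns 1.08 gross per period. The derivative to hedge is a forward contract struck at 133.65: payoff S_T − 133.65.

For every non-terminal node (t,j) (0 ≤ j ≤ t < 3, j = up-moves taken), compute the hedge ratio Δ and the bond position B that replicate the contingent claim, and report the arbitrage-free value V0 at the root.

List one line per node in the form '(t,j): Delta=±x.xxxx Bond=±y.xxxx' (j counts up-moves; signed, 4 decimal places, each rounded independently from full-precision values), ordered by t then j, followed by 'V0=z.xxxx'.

Under the risk-neutral measure, an up-move has probability p* = (R−d)/(u−d) = 0.6316 and values discount at R = 1.08.
At expiry t=3: V(3,0)=-99.3112, V(3,1)=-72.1263, V(3,2)=-23.4200, V(3,3)=63.8454
(2,0): S=47.6928. Δ = (V_up−V_dn)/(S_up−S_dn) = (-72.1263−-99.3112)/(61.5237−34.3388) = 1.0000. V = [p*·-72.1263 + (1−p*)·-99.3112]/1.08 = -76.0572. B = V − Δ·S = -123.7500.
(2,1): S=85.4496. Δ = (V_up−V_dn)/(S_up−S_dn) = (-23.4200−-72.1263)/(110.2300−61.5237) = 1.0000. V = [p*·-23.4200 + (1−p*)·-72.1263]/1.08 = -38.3004. B = V − Δ·S = -123.7500.
(2,2): S=153.0972. Δ = (V_up−V_dn)/(S_up−S_dn) = (63.8454−-23.4200)/(197.4954−110.2300) = 1.0000. V = [p*·63.8454 + (1−p*)·-23.4200]/1.08 = 29.3472. B = V − Δ·S = -123.7500.
(1,0): S=66.2400. Δ = (V_up−V_dn)/(S_up−S_dn) = (-38.3004−-76.0572)/(85.4496−47.6928) = 1.0000. V = [p*·-38.3004 + (1−p*)·-76.0572]/1.08 = -48.3433. B = V − Δ·S = -114.5833.
(1,1): S=118.6800. Δ = (V_up−V_dn)/(S_up−S_dn) = (29.3472−-38.3004)/(153.0972−85.4496) = 1.0000. V = [p*·29.3472 + (1−p*)·-38.3004]/1.08 = 4.0967. B = V − Δ·S = -114.5833.
(0,0): S=92.0000. Δ = (V_up−V_dn)/(S_up−S_dn) = (4.0967−-48.3433)/(118.6800−66.2400) = 1.0000. V = [p*·4.0967 + (1−p*)·-48.3433]/1.08 = -14.0957. B = V − Δ·S = -106.0957.
Root portfolio cost Δ·92+B reproduces V0=-14.0957.

(0,0): Delta=1.0000 Bond=-106.0957
(1,0): Delta=1.0000 Bond=-114.5833
(1,1): Delta=1.0000 Bond=-114.5833
(2,0): Delta=1.0000 Bond=-123.7500
(2,1): Delta=1.0000 Bond=-123.7500
(2,2): Delta=1.0000 Bond=-123.7500
V0=-14.0957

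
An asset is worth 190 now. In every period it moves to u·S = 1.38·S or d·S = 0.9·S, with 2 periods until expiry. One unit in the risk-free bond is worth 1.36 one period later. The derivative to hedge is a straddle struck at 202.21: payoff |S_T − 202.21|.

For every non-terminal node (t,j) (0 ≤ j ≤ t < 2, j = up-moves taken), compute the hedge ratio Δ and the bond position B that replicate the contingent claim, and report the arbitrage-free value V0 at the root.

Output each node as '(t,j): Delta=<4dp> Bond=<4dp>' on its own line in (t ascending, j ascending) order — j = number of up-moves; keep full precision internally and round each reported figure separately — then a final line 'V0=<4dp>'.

(0,0): Delta=0.9675 Bond=-103.0686
(1,0): Delta=-0.1771 Bond=55.5680
(1,1): Delta=1.0000 Bond=-148.6838
V0=80.7644

Under the risk-neutral measure, an up-move has probability p* = (R−d)/(u−d) = 0.9583 and values discount at R = 1.36.
Terminal values V(2,·): V(2,0)=48.3100, V(2,1)=33.7700, V(2,2)=159.6260
Node (1,0) S=171.0000: V=(p*·33.7700+(1−p*)·48.3100)/1.36=25.2763; Δ=(33.7700−48.3100)/(235.9800−153.9000)=-0.1771; B=V−Δ·S=55.5680
Node (1,1) S=262.2000: V=(p*·159.6260+(1−p*)·33.7700)/1.36=113.5162; Δ=(159.6260−33.7700)/(361.8360−235.9800)=1.0000; B=V−Δ·S=-148.6838
Node (0,0) S=190.0000: V=(p*·113.5162+(1−p*)·25.2763)/1.36=80.7644; Δ=(113.5162−25.2763)/(262.2000−171.0000)=0.9675; B=V−Δ·S=-103.0686
The time-0 hedge costs 80.7644, which is the no-arbitrage price.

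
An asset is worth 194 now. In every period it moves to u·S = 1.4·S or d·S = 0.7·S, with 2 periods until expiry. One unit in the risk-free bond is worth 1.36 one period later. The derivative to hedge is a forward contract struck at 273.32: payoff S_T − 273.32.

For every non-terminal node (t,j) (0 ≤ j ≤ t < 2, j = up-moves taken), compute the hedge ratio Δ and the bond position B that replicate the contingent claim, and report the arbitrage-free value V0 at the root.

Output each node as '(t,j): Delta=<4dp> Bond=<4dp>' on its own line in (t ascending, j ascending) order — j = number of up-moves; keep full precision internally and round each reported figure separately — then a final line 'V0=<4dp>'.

Risk-neutral probability p* = (R−d)/(u−d) = (1.36−0.7)/(1.4−0.7) = 0.9429.
Payoff layer (t=2): V(2,0)=-178.2600, V(2,1)=-83.2000, V(2,2)=106.9200
(1,0): S=135.8000. Δ = (V_up−V_dn)/(S_up−S_dn) = (-83.2000−-178.2600)/(190.1200−95.0600) = 1.0000. V = [p*·-83.2000 + (1−p*)·-178.2600]/1.36 = -65.1706. B = V − Δ·S = -200.9706.
(1,1): S=271.6000. Δ = (V_up−V_dn)/(S_up−S_dn) = (106.9200−-83.2000)/(380.2400−190.1200) = 1.0000. V = [p*·106.9200 + (1−p*)·-83.2000]/1.36 = 70.6294. B = V − Δ·S = -200.9706.
(0,0): S=194.0000. Δ = (V_up−V_dn)/(S_up−S_dn) = (70.6294−-65.1706)/(271.6000−135.8000) = 1.0000. V = [p*·70.6294 + (1−p*)·-65.1706]/1.36 = 46.2275. B = V − Δ·S = -147.7725.
Self-financing check: at every node Δ·S+B equals the discounted successor values.

(0,0): Delta=1.0000 Bond=-147.7725
(1,0): Delta=1.0000 Bond=-200.9706
(1,1): Delta=1.0000 Bond=-200.9706
V0=46.2275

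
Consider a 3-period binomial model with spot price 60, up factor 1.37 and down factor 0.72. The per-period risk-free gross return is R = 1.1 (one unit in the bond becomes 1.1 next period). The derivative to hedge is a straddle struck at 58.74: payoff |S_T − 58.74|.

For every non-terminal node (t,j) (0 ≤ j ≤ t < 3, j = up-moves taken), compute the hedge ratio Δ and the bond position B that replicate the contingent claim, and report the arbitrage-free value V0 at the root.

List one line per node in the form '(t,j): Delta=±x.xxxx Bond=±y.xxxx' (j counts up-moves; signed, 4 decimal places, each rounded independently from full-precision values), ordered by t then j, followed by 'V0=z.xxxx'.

The replicating-portfolio and risk-neutral prices coincide; use p* = (1.1−0.72)/(1.37−0.72) = 0.5846 for the latter.
Payoff layer (t=3): V(3,0)=36.3451, V(3,1)=16.1275, V(3,2)=22.3421, V(3,3)=95.5412
(2,0): S=31.1040. Δ = (V_up−V_dn)/(S_up−S_dn) = (16.1275−36.3451)/(42.6125−22.3949) = -1.0000. V = [p*·16.1275 + (1−p*)·36.3451]/1.1 = 22.2960. B = V − Δ·S = 53.4000.
(2,1): S=59.1840. Δ = (V_up−V_dn)/(S_up−S_dn) = (22.3421−16.1275)/(81.0821−42.6125) = 0.1615. V = [p*·22.3421 + (1−p*)·16.1275]/1.1 = 17.9642. B = V − Δ·S = 8.4034.
(2,2): S=112.6140. Δ = (V_up−V_dn)/(S_up−S_dn) = (95.5412−22.3421)/(154.2812−81.0821) = 1.0000. V = [p*·95.5412 + (1−p*)·22.3421]/1.1 = 59.2140. B = V − Δ·S = -53.4000.
(1,0): S=43.2000. Δ = (V_up−V_dn)/(S_up−S_dn) = (17.9642−22.2960)/(59.1840−31.1040) = -0.1543. V = [p*·17.9642 + (1−p*)·22.2960]/1.1 = 17.9669. B = V − Δ·S = 24.6312.
(1,1): S=82.2000. Δ = (V_up−V_dn)/(S_up−S_dn) = (59.2140−17.9642)/(112.6140−59.1840) = 0.7720. V = [p*·59.2140 + (1−p*)·17.9642]/1.1 = 38.2541. B = V − Δ·S = -25.2071.
(0,0): S=60.0000. Δ = (V_up−V_dn)/(S_up−S_dn) = (38.2541−17.9669)/(82.2000−43.2000) = 0.5202. V = [p*·38.2541 + (1−p*)·17.9669]/1.1 = 27.1155. B = V − Δ·S = -4.0955.
The time-0 hedge costs 27.1155, which is the no-arbitrage price.

(0,0): Delta=0.5202 Bond=-4.0955
(1,0): Delta=-0.1543 Bond=24.6312
(1,1): Delta=0.7720 Bond=-25.2071
(2,0): Delta=-1.0000 Bond=53.4000
(2,1): Delta=0.1615 Bond=8.4034
(2,2): Delta=1.0000 Bond=-53.4000
V0=27.1155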